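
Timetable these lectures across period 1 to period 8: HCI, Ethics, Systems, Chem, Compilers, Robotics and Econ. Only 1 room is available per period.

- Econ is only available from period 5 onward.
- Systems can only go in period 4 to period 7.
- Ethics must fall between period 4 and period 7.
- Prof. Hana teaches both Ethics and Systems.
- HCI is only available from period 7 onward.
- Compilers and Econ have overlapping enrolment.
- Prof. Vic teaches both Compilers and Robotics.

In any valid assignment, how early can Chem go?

Chem at period 1 is achievable: HCI -> period 7; Econ -> period 6; Compilers -> period 2; Ethics -> period 4; Robotics -> period 3; Chem -> period 1; Systems -> period 5.

period 1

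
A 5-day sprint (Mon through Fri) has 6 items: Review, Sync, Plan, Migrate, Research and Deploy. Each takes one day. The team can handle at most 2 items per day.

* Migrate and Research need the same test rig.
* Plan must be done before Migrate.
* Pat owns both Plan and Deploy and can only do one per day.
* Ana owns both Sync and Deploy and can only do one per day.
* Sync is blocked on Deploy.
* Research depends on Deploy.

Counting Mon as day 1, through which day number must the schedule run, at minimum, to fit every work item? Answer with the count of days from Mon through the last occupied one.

3

The precedence chain requires at least 2 distinct days.
With at most 2 per day and 6 work items, at least 3 days are needed.
3 works (last occupied day: Wed): for example Sync=Wed; Review=Mon; Plan=Tue; Migrate=Wed; Deploy=Mon; Research=Tue.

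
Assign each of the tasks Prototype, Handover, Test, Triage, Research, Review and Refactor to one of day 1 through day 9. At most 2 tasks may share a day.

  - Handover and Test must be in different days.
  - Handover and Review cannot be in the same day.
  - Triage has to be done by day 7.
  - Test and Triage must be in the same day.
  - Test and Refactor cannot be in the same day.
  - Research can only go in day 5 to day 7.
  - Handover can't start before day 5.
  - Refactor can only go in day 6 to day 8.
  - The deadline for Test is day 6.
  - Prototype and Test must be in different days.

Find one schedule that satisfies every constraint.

Triage=day 1; Handover=day 5; Prototype=day 2; Refactor=day 6; Research=day 5; Test=day 1; Review=day 2

Checking: Prototype(day 2) != Test(day 1); Test(day 1) != Refactor(day 6); Handover(day 5) != Review(day 2); Handover(day 5) != Test(day 1); Test = Triage = day 1; Research=day 5 in [day 5,day 7]; Refactor=day 6 in [day 6,day 8]; Triage=day 1 in [day 1,day 7]; Test=day 1 in [day 1,day 6]; Handover=day 5 in [day 5,day 9]; max 2 per day (cap 2).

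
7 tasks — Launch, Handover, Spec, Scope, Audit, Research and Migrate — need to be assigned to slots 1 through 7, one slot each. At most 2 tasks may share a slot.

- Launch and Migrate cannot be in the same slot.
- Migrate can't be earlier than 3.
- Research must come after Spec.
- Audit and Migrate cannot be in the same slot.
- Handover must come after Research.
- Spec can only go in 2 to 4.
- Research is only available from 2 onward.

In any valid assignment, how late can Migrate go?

7

Migrate is available from 3.
Migrate at 7 is achievable: Migrate -> 7; Research -> 3; Handover -> 4; Spec -> 2; Launch -> 1; Scope -> 1; Audit -> 2.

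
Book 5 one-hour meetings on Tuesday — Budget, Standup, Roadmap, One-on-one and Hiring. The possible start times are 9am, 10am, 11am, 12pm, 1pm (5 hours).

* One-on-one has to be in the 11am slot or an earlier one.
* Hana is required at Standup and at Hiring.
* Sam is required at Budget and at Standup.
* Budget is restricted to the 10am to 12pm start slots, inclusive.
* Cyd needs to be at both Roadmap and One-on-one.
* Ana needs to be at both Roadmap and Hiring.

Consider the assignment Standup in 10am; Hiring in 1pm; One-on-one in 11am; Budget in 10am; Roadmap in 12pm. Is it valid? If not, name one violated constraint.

One-on-one has to be in the 11am slot or an earlier one — holds.
Ana needs to be at both Roadmap and Hiring — holds.
Cyd needs to be at both Roadmap and One-on-one — holds.
Hana is required at Standup and at Hiring — holds.
Sam is required at Budget and at Standup — violated.
Budget is restricted to the 10am to 12pm start slots, inclusive — holds.

Invalid. Sam is required at Budget and at Standup.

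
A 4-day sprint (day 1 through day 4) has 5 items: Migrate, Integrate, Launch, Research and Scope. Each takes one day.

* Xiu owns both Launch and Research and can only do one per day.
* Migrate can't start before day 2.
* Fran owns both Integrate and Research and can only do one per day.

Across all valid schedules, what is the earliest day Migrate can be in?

day 2

Migrate is available from day 2.
Migrate at day 2 is achievable: Migrate -> day 2, Launch -> day 1, Research -> day 2, Integrate -> day 1, Scope -> day 1.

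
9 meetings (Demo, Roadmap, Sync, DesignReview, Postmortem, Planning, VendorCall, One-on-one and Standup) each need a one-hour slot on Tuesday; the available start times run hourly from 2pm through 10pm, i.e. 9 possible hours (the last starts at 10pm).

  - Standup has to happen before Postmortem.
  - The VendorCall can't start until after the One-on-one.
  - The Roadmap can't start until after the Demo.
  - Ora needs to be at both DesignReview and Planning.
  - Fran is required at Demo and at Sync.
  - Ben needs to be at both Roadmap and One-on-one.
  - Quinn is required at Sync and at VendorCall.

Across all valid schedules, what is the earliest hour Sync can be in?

2pm

Sync at 2pm is achievable: One-on-one in 2pm, Demo in 3pm, VendorCall in 3pm, Planning in 3pm, Roadmap in 4pm, Standup in 2pm, DesignReview in 2pm, Postmortem in 3pm, Sync in 2pm.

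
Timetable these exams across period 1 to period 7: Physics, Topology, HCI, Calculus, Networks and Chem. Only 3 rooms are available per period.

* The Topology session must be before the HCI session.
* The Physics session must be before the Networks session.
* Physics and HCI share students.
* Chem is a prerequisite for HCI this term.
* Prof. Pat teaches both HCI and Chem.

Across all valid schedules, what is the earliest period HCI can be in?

Precedence pushes HCI to at least period 2.
HCI at period 2 is achievable: Topology=period 1; Calculus=period 2; Chem=period 1; HCI=period 2; Networks=period 2; Physics=period 1.

period 2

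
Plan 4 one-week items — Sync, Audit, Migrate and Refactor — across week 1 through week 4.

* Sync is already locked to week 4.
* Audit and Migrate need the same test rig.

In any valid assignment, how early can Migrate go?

Migrate at week 1 is achievable: Refactor=week 1, Sync=week 4, Audit=week 2, Migrate=week 1.

week 1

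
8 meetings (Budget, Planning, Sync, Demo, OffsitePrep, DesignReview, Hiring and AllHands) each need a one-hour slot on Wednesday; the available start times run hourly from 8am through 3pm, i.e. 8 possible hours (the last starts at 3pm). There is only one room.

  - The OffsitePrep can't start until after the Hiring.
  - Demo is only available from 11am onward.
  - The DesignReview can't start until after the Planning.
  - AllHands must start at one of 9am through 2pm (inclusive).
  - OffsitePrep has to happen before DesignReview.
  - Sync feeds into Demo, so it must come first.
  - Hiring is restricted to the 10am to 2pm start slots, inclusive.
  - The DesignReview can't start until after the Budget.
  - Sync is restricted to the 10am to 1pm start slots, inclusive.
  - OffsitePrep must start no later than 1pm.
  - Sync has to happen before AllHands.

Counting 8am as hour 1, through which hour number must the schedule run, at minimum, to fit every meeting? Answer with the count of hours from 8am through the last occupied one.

The precedence chain requires at least 3 distinct hours.
With at most 1 per hour and 8 meetings, at least 8 hours are needed.
Propagating the time windows through the other constraints, DesignReview can't land before 12pm — that is hour 5 counting from 8am — so the schedule must run through at least 5 hours.
8 works (last occupied hour: 3pm): for example AllHands=2pm; Hiring=12pm; Sync=10am; Demo=11am; Budget=8am; Planning=9am; OffsitePrep=1pm; DesignReview=3pm.

8 hours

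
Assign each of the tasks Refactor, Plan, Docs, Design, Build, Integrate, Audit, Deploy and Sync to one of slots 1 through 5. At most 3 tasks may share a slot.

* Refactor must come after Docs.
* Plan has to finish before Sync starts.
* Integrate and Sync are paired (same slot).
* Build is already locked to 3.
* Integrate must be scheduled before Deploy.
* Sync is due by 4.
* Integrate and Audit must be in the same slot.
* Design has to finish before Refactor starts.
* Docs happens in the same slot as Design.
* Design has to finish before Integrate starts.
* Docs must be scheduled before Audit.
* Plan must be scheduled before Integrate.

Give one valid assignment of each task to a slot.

Design=1; Plan=1; Audit=2; Integrate=2; Sync=2; Deploy=3; Refactor=3; Build=3; Docs=1

Checking: Docs(1) before Audit(2); Plan(1) before Sync(2); Design(1) before Refactor(3); Plan(1) before Integrate(2); Design(1) before Integrate(2); Integrate(2) before Deploy(3); Docs(1) before Refactor(3); Integrate = Sync = 2; Integrate = Audit = 2; Docs = Design = 1; Build=3 in [3,3]; Sync=2 in [1,4]; max 3 per slot (cap 3).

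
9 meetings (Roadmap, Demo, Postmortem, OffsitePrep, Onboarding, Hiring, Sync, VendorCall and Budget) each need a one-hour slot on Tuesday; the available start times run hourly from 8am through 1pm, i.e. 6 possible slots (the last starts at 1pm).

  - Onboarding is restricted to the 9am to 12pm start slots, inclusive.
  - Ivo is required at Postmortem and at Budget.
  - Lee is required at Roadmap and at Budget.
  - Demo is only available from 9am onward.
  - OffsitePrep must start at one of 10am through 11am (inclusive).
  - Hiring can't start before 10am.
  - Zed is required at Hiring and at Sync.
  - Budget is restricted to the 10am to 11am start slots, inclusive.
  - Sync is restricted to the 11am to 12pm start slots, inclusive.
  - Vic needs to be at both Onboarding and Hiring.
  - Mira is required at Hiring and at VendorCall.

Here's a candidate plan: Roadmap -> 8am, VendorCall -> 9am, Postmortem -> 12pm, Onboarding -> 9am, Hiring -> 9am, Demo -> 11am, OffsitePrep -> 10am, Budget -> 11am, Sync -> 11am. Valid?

Sync is restricted to the 11am to 12pm start slots, inclusive — holds.
Mira is required at Hiring and at VendorCall — violated.
Zed is required at Hiring and at Sync — holds.
Hiring can't start before 10am — violated.
Demo is only available from 9am onward — holds.
Lee is required at Roadmap and at Budget — holds.
Onboarding is restricted to the 9am to 12pm start slots, inclusive — holds.
Budget is restricted to the 10am to 11am start slots, inclusive — holds.
Vic needs to be at both Onboarding and Hiring — violated.
OffsitePrep must start at one of 10am through 11am (inclusive) — holds.
Ivo is required at Postmortem and at Budget — holds.

Invalid. Vic needs to be at both Onboarding and Hiring.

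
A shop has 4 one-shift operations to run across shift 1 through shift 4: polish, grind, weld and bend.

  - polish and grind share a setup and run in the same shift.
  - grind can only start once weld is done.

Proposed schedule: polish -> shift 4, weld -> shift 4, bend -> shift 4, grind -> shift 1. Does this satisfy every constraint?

polish and grind share a setup and run in the same shift — violated.
grind can only start once weld is done — violated.

Invalid. grind can only start once weld is done.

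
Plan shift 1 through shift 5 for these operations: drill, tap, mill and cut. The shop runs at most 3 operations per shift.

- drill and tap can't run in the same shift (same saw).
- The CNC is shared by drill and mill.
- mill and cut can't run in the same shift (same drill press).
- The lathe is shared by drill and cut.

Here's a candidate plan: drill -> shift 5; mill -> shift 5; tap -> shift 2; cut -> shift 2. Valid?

No — it violates: The CNC is shared by drill and mill

drill and tap can't run in the same shift (same saw) — holds.
mill and cut can't run in the same shift (same drill press) — holds.
The CNC is shared by drill and mill — violated.
The shop runs at most 3 operations per shift — holds.
The lathe is shared by drill and cut — holds.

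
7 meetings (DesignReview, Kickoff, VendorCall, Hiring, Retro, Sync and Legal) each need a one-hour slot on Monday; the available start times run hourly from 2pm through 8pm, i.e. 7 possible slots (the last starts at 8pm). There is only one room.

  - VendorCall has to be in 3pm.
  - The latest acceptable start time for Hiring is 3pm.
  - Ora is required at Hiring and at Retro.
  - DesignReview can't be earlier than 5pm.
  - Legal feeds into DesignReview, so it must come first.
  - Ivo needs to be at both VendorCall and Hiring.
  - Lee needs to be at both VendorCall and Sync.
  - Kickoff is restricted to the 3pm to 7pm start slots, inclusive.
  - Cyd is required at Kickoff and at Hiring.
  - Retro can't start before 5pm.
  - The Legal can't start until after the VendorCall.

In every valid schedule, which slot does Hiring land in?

2pm

Hiring's window is 2pm–3pm.
VendorCall is fixed at 3pm, and Hiring can't share a slot with VendorCall.
So Hiring must be 2pm.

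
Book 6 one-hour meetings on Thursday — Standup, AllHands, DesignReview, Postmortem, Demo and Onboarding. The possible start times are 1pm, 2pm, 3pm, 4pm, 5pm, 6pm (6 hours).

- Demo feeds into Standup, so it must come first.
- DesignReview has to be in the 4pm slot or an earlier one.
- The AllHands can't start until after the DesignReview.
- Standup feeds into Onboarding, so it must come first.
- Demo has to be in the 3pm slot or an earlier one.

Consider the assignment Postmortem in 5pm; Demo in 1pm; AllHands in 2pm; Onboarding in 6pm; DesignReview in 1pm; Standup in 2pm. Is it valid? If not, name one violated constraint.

Yes, all constraints hold

Demo feeds into Standup, so it must come first — holds.
Demo has to be in the 3pm slot or an earlier one — holds.
Standup feeds into Onboarding, so it must come first — holds.
DesignReview has to be in the 4pm slot or an earlier one — holds.
The AllHands can't start until after the DesignReview — holds.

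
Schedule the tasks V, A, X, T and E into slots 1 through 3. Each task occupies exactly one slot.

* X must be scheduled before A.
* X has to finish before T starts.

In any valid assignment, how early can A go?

Precedence pushes A to at least 2.
A at 2 is achievable: T in 2, V in 1, A in 2, E in 1, X in 1.

2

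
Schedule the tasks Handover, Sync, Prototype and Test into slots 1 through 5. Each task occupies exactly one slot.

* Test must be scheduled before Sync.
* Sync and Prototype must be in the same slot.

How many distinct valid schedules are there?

50

Splitting on Handover: it can be 1 (10), 2 (10), 3 (10), 4 (10), 5 (10). Listing each branch's schedules as (Sync, Prototype, Test):
Handover=1: (2,2,1) (3,3,1) (3,3,2) (4,4,1) (4,4,2) (4,4,3) (5,5,1) (5,5,2) (5,5,3) (5,5,4) — 10.
Handover=2: (2,2,1) (3,3,1) (3,3,2) (4,4,1) (4,4,2) (4,4,3) (5,5,1) (5,5,2) (5,5,3) (5,5,4) — 10.
Handover=3: (2,2,1) (3,3,1) (3,3,2) (4,4,1) (4,4,2) (4,4,3) (5,5,1) (5,5,2) (5,5,3) (5,5,4) — 10.
Handover=4: (2,2,1) (3,3,1) (3,3,2) (4,4,1) (4,4,2) (4,4,3) (5,5,1) (5,5,2) (5,5,3) (5,5,4) — 10.
Handover=5: (2,2,1) (3,3,1) (3,3,2) (4,4,1) (4,4,2) (4,4,3) (5,5,1) (5,5,2) (5,5,3) (5,5,4) — 10.
Summing: 10 + 10 + 10 + 10 + 10 = 50.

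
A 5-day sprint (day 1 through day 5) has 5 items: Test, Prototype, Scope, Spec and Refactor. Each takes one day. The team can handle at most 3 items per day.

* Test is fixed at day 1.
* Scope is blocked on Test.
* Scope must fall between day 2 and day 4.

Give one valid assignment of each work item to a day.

Scope in day 2, Test in day 1, Prototype in day 1, Spec in day 1, Refactor in day 2

Checking: Test(day 1) before Scope(day 2); Test=day 1 in [day 1,day 1]; Scope=day 2 in [day 2,day 4]; max 3 per day (cap 3).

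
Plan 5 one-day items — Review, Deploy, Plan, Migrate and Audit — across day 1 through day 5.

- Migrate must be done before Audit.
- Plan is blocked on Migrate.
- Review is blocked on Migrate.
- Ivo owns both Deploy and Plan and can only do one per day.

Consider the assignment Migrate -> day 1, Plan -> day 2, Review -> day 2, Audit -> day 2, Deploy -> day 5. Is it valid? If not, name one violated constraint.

Review is blocked on Migrate — holds.
Ivo owns both Deploy and Plan and can only do one per day — holds.
Plan is blocked on Migrate — holds.
Migrate must be done before Audit — holds.

Yes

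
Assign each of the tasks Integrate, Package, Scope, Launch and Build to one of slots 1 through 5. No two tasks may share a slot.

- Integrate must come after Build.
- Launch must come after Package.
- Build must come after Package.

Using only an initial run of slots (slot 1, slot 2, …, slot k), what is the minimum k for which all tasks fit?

The precedence chain requires at least 3 distinct slots.
With at most 1 per slot and 5 tasks, at least 5 slots are needed.
5 works (last occupied slot: 5): for example Integrate in 3, Build in 2, Launch in 4, Scope in 5, Package in 1.

5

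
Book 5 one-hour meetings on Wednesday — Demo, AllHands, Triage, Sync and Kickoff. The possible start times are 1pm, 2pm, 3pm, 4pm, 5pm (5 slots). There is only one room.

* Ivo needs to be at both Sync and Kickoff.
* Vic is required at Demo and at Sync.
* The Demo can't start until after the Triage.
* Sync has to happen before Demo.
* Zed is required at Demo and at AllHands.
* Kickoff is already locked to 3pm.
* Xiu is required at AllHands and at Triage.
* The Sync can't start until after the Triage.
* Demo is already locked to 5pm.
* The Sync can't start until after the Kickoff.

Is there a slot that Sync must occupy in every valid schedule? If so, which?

4pm

Kickoff is fixed at 3pm and must come before Sync, so Sync is at least 4pm.
Demo is fixed at 5pm and must come after Sync, so Sync is at most 4pm.
So Sync must be 4pm.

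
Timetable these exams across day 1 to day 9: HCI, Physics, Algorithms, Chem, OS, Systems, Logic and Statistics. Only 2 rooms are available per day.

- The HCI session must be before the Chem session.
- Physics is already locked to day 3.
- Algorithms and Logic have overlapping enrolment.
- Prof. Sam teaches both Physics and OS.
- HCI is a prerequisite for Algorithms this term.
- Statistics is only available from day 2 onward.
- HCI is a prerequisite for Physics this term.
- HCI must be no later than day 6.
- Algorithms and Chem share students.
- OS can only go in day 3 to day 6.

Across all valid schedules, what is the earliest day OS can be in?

day 4

OS is available from day 3; OS's own window allows nothing later than day 6.
OS at day 4 is achievable: Chem in day 3, Statistics in day 2, Physics in day 3, OS in day 4, Algorithms in day 2, HCI in day 1, Logic in day 4, Systems in day 1.
Nothing earlier works — the conflict and capacity constraints rule out every day before day 4.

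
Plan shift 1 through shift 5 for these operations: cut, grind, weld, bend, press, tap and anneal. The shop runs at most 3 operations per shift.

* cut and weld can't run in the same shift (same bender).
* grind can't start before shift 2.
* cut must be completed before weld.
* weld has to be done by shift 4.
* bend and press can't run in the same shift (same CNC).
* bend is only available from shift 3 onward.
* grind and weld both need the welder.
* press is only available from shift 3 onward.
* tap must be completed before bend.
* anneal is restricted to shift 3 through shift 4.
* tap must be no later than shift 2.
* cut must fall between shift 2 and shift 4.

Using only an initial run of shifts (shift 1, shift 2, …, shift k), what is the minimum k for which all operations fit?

The precedence chain requires at least 2 distinct shifts.
With at most 3 per shift and 7 operations, at least 3 shifts are needed.
bend can't be placed before shift 3, so the schedule must run through at least shift 3.
Could 3 shifts be enough, i.e. nothing placed later than shift 3? No: bend's window within 3 shifts is {shift 3}; press's window within 3 shifts is {shift 3}; press can't share with bend (shift 3) → nothing is left.
So 3 shifts is not enough.
4 works (last occupied shift: shift 4): for example cut in shift 2; bend in shift 3; press in shift 4; grind in shift 2; tap in shift 1; weld in shift 3; anneal in shift 3.

4 shifts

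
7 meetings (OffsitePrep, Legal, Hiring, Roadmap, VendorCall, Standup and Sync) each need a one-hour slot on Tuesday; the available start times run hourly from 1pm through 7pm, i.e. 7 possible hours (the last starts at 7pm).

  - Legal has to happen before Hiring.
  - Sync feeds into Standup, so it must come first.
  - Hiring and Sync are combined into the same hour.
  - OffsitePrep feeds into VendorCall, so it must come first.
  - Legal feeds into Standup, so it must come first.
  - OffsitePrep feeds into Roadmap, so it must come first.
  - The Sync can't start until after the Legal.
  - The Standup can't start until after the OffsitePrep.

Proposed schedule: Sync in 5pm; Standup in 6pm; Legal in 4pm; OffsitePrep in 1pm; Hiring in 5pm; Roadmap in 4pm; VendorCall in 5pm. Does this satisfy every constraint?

The Sync can't start until after the Legal — holds.
Hiring and Sync are combined into the same hour — holds.
OffsitePrep feeds into VendorCall, so it must come first — holds.
Legal feeds into Standup, so it must come first — holds.
The Standup can't start until after the OffsitePrep — holds.
Legal has to happen before Hiring — holds.
OffsitePrep feeds into Roadmap, so it must come first — holds.
Sync feeds into Standup, so it must come first — holds.

Valid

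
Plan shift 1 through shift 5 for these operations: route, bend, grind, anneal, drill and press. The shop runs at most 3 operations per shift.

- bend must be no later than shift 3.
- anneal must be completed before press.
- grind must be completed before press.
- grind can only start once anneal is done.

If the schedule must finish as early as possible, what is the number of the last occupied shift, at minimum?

The precedence chain requires at least 3 distinct shifts.
With at most 3 per shift and 6 operations, at least 2 shifts are needed.
3 works (last occupied shift: shift 3): for example route in shift 1; drill in shift 2; press in shift 3; grind in shift 2; bend in shift 1; anneal in shift 1.

3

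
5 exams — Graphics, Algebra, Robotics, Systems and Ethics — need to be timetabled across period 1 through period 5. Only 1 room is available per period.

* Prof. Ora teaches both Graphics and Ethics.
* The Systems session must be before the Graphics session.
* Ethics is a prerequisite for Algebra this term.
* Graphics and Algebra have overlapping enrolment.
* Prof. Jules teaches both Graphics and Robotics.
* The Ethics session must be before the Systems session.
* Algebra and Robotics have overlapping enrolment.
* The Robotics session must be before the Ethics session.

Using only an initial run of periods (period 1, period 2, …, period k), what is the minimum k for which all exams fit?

5

The precedence chain requires at least 4 distinct periods.
With at most 1 per period and 5 exams, at least 5 periods are needed.
5 works (last occupied period: period 5): for example Algebra=period 5; Robotics=period 1; Ethics=period 2; Systems=period 3; Graphics=period 4.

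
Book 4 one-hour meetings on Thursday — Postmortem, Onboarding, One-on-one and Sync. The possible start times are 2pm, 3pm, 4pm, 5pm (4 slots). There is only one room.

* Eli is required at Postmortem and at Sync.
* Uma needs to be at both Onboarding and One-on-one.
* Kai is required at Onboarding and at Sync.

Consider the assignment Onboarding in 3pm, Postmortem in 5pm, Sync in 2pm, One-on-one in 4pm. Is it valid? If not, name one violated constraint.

Eli is required at Postmortem and at Sync — holds.
Kai is required at Onboarding and at Sync — holds.
Uma needs to be at both Onboarding and One-on-one — holds.
There is only one room — holds.

Yes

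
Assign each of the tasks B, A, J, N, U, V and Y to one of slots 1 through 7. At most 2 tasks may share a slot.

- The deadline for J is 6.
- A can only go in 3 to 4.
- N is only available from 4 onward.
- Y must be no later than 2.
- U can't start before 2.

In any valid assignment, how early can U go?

2

U is available from 2.
U at 2 is achievable: B=2; A=3; Y=1; U=2; N=4; V=3; J=1.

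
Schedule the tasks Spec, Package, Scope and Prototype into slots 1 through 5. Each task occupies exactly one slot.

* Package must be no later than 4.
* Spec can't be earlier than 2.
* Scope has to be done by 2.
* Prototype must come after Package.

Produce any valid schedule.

Scope -> 1, Spec -> 2, Prototype -> 2, Package -> 1

Checking: Package(1) before Prototype(2); Package=1 in [1,4]; Spec=2 in [2,5]; Scope=1 in [1,2].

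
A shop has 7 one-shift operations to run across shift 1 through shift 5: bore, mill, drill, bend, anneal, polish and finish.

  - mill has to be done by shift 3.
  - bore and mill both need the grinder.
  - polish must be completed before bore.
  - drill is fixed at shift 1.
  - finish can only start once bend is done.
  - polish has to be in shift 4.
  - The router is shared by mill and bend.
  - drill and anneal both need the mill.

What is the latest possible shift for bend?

Downstream work caps bend at shift 4.
bend at shift 4 is achievable: polish in shift 4, anneal in shift 2, mill in shift 1, bend in shift 4, bore in shift 5, drill in shift 1, finish in shift 5.

shift 4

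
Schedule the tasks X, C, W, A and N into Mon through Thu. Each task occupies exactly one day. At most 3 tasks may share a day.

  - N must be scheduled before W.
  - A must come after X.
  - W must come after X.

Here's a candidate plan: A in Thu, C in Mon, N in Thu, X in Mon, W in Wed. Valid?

No — it violates: N must be scheduled before W

N must be scheduled before W — violated.
At most 3 tasks may share a day — holds.
W must come after X — holds.
A must come after X — holds.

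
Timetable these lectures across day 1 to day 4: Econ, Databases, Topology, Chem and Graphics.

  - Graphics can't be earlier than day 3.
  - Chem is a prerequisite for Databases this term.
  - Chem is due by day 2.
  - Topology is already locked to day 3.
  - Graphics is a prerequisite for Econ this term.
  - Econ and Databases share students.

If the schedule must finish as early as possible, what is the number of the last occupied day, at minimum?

The precedence chain requires at least 2 distinct days.
Propagating the time windows through the other constraints, Econ can't land before day 4, so the schedule must run through at least day 4.
4 works (last occupied day: day 4): for example Graphics in day 3; Databases in day 2; Topology in day 3; Chem in day 1; Econ in day 4.

day 4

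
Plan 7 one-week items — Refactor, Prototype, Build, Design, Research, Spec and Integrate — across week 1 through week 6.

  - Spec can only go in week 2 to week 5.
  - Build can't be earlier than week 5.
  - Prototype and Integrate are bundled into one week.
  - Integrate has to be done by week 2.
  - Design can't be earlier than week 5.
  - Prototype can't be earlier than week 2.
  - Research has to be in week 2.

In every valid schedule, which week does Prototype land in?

Prototype is available from week 2; Prototype must be in the same week as Integrate, which can't be after week 2, so Prototype is at most week 2.
So Prototype is pinned to week 2.

week 2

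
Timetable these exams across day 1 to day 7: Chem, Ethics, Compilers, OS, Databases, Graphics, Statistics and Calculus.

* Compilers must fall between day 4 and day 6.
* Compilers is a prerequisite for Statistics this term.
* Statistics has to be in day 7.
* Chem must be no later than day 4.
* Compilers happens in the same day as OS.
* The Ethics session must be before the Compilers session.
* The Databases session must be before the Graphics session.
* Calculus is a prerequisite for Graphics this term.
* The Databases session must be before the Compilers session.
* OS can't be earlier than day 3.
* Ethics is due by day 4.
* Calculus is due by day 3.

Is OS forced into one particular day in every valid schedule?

OS can be day 4 (e.g. Statistics -> day 7; Compilers -> day 4; Ethics -> day 1; Graphics -> day 2; Calculus -> day 1; Chem -> day 1; OS -> day 4; Databases -> day 1) or day 5 (e.g. OS in day 5, Compilers in day 5, Ethics in day 1, Statistics in day 7, Chem in day 1, Calculus in day 1, Graphics in day 2, Databases in day 1).

No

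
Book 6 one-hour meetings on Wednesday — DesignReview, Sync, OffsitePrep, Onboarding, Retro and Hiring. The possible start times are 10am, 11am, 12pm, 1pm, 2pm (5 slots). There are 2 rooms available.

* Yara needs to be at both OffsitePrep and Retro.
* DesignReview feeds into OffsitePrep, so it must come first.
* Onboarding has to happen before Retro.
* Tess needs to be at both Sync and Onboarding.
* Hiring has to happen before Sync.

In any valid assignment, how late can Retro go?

2pm

Precedence pushes Retro to at least 11am.
Retro at 2pm is achievable: DesignReview -> 10am, Sync -> 11am, Onboarding -> 12pm, Hiring -> 10am, Retro -> 2pm, OffsitePrep -> 11am.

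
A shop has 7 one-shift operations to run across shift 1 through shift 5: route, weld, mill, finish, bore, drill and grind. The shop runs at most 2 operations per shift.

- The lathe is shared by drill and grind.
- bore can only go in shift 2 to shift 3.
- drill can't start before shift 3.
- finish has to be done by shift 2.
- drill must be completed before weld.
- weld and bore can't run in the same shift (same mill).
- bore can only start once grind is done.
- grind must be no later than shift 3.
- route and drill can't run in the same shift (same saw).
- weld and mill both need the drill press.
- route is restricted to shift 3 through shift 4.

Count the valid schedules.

Splitting on route: it can be shift 3 (16), shift 4 (32). Listing each branch's schedules as (weld, mill, finish, bore, drill, grind) by shift number:
route=shift 3: (5,1,1,3,4,2) (5,1,2,2,4,1) (5,1,2,3,4,1) (5,1,2,3,4,2) (5,2,1,2,4,1) (5,2,1,3,4,1) (5,2,1,3,4,2) (5,2,2,3,4,1) (5,3,1,2,4,1) (5,3,2,2,4,1) (5,4,1,2,4,1) (5,4,1,3,4,1) (5,4,1,3,4,2) (5,4,2,2,4,1) (5,4,2,3,4,1) (5,4,2,3,4,2) — 16.
route=shift 4: (4,1,1,3,3,2) (4,1,2,2,3,1) (4,1,2,3,3,1) (4,1,2,3,3,2) (4,2,1,2,3,1) (4,2,1,3,3,1) (4,2,1,3,3,2) (4,2,2,3,3,1) (4,3,1,2,3,1) (4,3,2,2,3,1) (4,5,1,2,3,1) (4,5,1,3,3,1) (4,5,1,3,3,2) (4,5,2,2,3,1) (4,5,2,3,3,1) (4,5,2,3,3,2) (5,1,1,3,3,2) (5,1,2,2,3,1) (5,1,2,3,3,1) (5,1,2,3,3,2) (5,2,1,2,3,1) (5,2,1,3,3,1) (5,2,1,3,3,2) (5,2,2,3,3,1) (5,3,1,2,3,1) (5,3,2,2,3,1) (5,4,1,2,3,1) (5,4,1,3,3,1) (5,4,1,3,3,2) (5,4,2,2,3,1) (5,4,2,3,3,1) (5,4,2,3,3,2) — 32.
Summing: 16 + 32 = 48.

48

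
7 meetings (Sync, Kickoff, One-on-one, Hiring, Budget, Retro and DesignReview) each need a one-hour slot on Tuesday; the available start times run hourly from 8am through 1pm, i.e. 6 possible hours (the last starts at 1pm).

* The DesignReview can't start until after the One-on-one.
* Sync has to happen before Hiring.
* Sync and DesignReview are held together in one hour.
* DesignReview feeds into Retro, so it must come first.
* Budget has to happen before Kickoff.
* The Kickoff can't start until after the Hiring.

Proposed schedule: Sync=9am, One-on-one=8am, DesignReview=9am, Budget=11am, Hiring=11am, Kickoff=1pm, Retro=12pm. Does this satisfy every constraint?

Valid

The DesignReview can't start until after the One-on-one — holds.
Budget has to happen before Kickoff — holds.
Sync and DesignReview are held together in one hour — holds.
Sync has to happen before Hiring — holds.
The Kickoff can't start until after the Hiring — holds.
DesignReview feeds into Retro, so it must come first — holds.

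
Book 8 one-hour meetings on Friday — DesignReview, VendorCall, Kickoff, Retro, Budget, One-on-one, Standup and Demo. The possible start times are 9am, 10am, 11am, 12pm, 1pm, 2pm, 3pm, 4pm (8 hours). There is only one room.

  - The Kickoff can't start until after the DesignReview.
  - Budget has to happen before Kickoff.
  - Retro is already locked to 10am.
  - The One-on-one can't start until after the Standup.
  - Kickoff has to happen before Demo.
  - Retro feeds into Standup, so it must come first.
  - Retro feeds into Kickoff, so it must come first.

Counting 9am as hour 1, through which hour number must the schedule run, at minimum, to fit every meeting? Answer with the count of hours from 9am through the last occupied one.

8

The precedence chain requires at least 3 distinct hours.
With at most 1 per hour and 8 meetings, at least 8 hours are needed.
Propagating the time windows through the other constraints, One-on-one can't land before 12pm — that is hour 4 counting from 9am — so the schedule must run through at least 4 hours.
8 works (last occupied hour: 4pm): for example Budget -> 11am, Standup -> 1pm, One-on-one -> 2pm, DesignReview -> 9am, VendorCall -> 4pm, Demo -> 3pm, Kickoff -> 12pm, Retro -> 10am.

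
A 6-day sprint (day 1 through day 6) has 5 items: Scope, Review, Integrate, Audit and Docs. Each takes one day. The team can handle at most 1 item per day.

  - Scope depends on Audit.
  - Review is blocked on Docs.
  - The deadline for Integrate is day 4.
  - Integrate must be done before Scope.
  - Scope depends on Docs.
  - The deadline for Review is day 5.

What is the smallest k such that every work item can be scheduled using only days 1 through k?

5 days

The precedence chain requires at least 2 distinct days.
With at most 1 per day and 5 work items, at least 5 days are needed.
5 works (last occupied day: day 5): for example Review -> day 5; Audit -> day 3; Docs -> day 2; Integrate -> day 1; Scope -> day 4.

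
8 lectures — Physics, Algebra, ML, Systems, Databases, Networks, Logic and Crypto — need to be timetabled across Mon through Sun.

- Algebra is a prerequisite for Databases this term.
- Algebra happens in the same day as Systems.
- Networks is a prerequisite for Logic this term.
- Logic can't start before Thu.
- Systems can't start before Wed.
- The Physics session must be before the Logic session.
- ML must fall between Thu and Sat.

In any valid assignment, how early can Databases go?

Precedence pushes Databases to at least Thu.
Databases at Thu is achievable: Databases -> Thu; Algebra -> Wed; Crypto -> Mon; ML -> Thu; Physics -> Mon; Logic -> Thu; Systems -> Wed; Networks -> Mon.

Thu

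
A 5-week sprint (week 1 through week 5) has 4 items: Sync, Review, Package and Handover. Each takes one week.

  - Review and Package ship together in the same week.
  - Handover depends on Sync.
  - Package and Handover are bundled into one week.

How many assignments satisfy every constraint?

10

Splitting on Sync: it can be week 1 (4), week 2 (3), week 3 (2), week 4 (1). Listing each branch's schedules as (Review, Package, Handover) by week number:
Sync=week 1: (2,2,2) (3,3,3) (4,4,4) (5,5,5) — 4.
Sync=week 2: (3,3,3) (4,4,4) (5,5,5) — 3.
Sync=week 3: (4,4,4) (5,5,5) — 2.
Sync=week 4: (5,5,5) — 1.
Summing: 4 + 3 + 2 + 1 = 10.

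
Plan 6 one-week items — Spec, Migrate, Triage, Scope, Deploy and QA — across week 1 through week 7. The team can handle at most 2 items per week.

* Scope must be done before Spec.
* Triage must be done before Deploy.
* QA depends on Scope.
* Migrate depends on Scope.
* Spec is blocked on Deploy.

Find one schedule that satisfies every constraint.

QA -> week 3, Deploy -> week 2, Spec -> week 3, Scope -> week 1, Triage -> week 1, Migrate -> week 2

Checking: Scope(week 1) before QA(week 3); Scope(week 1) before Migrate(week 2); Triage(week 1) before Deploy(week 2); Scope(week 1) before Spec(week 3); Deploy(week 2) before Spec(week 3); max 2 per week (cap 2).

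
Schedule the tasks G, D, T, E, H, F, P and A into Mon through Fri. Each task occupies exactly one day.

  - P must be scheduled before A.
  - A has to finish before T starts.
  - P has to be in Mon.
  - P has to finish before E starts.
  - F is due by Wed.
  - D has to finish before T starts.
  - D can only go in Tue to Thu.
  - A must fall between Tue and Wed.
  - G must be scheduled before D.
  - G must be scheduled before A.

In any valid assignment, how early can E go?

Tue

Precedence pushes E to at least Tue.
E at Tue is achievable: P -> Mon, T -> Wed, E -> Tue, H -> Mon, A -> Tue, D -> Tue, G -> Mon, F -> Mon.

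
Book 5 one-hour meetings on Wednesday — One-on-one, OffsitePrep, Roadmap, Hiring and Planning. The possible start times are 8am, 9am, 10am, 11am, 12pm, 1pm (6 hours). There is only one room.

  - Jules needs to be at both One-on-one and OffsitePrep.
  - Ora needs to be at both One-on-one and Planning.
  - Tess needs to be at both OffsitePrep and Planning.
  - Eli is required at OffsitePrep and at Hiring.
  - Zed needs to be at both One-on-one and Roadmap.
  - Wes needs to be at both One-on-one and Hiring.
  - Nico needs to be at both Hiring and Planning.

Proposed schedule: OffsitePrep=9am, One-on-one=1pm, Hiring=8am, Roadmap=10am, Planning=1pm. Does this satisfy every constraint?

Tess needs to be at both OffsitePrep and Planning — holds.
Nico needs to be at both Hiring and Planning — holds.
Jules needs to be at both One-on-one and OffsitePrep — holds.
Zed needs to be at both One-on-one and Roadmap — holds.
There is only one room — violated.
Eli is required at OffsitePrep and at Hiring — holds.
Wes needs to be at both One-on-one and Hiring — holds.
Ora needs to be at both One-on-one and Planning — violated.

No — it violates: Ora needs to be at both One-on-one and Planning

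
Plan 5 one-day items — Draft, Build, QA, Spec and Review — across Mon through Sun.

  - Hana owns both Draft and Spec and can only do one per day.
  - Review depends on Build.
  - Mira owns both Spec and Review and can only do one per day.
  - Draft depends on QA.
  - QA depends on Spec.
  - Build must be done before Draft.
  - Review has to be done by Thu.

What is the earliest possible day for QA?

Tue

Precedence pushes QA to at least Tue; downstream work caps QA at Sat.
QA at Tue is achievable: Build -> Mon; QA -> Tue; Draft -> Wed; Review -> Tue; Spec -> Mon.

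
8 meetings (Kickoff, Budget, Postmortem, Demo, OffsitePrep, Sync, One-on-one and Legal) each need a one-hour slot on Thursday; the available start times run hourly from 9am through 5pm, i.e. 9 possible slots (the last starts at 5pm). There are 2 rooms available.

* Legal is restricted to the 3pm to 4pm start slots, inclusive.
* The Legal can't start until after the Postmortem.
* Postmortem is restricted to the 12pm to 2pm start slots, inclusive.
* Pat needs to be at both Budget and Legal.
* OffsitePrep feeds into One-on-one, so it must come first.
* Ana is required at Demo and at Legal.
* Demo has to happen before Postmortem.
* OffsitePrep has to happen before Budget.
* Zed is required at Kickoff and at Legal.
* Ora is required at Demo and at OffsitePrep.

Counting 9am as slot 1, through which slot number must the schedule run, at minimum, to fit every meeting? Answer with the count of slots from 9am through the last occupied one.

7 slots

The precedence chain requires at least 3 distinct slots.
With at most 2 per slot and 8 meetings, at least 4 slots are needed.
Legal can't be placed before 3pm — that is slot 7 counting from 9am — so the schedule must run through at least 7 slots.
7 works (last occupied slot: 3pm): for example One-on-one -> 11am, Kickoff -> 9am, Sync -> 11am, Budget -> 10am, Postmortem -> 12pm, Demo -> 10am, Legal -> 3pm, OffsitePrep -> 9am.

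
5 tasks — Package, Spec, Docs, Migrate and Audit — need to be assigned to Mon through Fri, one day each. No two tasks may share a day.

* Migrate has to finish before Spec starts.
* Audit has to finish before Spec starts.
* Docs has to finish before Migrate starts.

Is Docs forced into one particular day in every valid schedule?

No

Docs can be Mon (e.g. Spec in Thu; Audit in Wed; Migrate in Tue; Docs in Mon; Package in Fri) or Tue (e.g. Migrate -> Wed, Docs -> Tue, Audit -> Mon, Spec -> Thu, Package -> Fri).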